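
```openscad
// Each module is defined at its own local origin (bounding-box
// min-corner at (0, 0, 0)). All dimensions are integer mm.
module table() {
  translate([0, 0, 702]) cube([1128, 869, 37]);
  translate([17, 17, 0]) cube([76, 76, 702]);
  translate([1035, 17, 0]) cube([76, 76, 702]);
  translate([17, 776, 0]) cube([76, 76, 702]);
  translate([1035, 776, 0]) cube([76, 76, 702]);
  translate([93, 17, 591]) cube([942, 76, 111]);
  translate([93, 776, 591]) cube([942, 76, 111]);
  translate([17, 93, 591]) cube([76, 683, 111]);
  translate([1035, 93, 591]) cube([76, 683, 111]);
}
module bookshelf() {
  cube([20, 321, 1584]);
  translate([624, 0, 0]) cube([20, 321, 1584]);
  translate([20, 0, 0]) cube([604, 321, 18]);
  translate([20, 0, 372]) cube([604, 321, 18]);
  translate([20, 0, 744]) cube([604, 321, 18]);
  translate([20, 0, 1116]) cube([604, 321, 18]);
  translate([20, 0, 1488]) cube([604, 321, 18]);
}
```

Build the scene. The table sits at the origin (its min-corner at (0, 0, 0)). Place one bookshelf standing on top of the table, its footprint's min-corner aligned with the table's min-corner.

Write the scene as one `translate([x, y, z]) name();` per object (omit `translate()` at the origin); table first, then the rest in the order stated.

table();
translate([0, 0, 739]) bookshelf();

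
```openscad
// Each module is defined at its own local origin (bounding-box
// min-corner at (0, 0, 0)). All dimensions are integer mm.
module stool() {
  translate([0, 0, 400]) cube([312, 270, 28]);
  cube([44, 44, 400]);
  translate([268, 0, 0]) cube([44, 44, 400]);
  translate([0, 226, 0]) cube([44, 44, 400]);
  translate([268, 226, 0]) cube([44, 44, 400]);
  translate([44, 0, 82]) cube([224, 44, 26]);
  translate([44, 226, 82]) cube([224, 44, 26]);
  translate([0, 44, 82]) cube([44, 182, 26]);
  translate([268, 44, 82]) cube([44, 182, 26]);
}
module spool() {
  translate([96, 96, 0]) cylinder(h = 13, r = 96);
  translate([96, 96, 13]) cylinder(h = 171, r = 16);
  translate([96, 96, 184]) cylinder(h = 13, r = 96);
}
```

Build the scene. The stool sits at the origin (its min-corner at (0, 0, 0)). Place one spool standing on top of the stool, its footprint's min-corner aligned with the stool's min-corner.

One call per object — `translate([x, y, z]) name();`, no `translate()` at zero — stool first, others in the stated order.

stool();
translate([0, 0, 428]) spool();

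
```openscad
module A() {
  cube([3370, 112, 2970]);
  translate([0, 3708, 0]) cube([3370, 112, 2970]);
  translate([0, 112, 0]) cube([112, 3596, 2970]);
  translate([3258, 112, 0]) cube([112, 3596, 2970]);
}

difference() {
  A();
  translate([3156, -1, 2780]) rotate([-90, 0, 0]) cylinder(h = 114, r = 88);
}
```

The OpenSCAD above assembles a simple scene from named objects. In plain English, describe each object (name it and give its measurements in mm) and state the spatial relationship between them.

A is the wall frame of a small rectangular building: four walls, each 2970 mm tall and 112 mm thick, enclosing a footprint 3370 mm (x) by 3820 mm (y) outside-to-outside, with no floor or roof. The front and back walls (the −y and +y sides) span the full width; the two side walls fit between them.

The house frame has a circular hole of radius 88 mm through its front wall, centred at (x = 3156, z = 2780).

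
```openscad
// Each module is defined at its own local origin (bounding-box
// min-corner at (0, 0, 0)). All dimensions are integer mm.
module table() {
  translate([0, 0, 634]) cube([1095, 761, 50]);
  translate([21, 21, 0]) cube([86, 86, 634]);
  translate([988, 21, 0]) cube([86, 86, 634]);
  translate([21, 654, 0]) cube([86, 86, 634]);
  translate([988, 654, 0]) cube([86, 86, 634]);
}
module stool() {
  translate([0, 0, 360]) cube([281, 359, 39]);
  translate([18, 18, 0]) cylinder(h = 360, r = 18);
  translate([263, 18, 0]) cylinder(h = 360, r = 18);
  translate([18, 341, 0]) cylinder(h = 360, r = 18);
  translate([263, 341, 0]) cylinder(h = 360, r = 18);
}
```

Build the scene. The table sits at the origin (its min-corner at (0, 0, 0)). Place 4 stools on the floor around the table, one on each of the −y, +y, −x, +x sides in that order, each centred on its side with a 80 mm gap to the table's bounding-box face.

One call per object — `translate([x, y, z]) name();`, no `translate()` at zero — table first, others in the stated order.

table();
translate([407, -439, 0]) stool();
translate([407, 841, 0]) stool();
translate([-361, 201, 0]) stool();
translate([1175, 201, 0]) stool();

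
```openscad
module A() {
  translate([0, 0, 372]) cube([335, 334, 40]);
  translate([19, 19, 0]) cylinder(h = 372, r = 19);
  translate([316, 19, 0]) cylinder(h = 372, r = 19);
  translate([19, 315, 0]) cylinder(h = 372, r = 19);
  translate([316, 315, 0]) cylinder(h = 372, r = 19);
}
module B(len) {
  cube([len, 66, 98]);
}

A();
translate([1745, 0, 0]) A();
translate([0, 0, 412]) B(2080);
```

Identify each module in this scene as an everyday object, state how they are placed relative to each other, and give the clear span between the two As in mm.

Second stool starts at x = 1745; first ends at x = 335; clear span = 1745 − 335 = 1410 mm.

A is a stool. B is a beam. A beam spans the tops of two stools. The clear span between the two stools is 1410 mm.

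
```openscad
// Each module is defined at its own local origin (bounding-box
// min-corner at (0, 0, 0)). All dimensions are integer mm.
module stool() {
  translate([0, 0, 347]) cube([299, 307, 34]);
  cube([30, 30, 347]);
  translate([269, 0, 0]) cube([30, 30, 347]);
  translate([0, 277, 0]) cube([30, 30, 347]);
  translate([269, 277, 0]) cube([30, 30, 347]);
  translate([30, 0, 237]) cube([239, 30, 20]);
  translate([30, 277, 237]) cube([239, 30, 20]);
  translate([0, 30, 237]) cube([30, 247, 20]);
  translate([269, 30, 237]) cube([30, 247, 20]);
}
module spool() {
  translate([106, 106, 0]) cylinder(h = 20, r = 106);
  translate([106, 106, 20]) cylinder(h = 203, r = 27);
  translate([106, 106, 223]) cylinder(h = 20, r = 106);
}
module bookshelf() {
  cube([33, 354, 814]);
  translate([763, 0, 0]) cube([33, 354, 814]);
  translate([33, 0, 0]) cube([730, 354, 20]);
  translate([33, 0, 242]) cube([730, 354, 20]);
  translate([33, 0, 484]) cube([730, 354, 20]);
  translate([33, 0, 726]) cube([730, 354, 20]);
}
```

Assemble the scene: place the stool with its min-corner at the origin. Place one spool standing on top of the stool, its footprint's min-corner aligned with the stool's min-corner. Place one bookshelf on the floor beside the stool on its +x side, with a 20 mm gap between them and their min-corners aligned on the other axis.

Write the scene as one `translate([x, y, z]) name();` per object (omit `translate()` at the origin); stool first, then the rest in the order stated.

stool();
translate([0, 0, 381]) spool();
translate([319, 0, 0]) bookshelf();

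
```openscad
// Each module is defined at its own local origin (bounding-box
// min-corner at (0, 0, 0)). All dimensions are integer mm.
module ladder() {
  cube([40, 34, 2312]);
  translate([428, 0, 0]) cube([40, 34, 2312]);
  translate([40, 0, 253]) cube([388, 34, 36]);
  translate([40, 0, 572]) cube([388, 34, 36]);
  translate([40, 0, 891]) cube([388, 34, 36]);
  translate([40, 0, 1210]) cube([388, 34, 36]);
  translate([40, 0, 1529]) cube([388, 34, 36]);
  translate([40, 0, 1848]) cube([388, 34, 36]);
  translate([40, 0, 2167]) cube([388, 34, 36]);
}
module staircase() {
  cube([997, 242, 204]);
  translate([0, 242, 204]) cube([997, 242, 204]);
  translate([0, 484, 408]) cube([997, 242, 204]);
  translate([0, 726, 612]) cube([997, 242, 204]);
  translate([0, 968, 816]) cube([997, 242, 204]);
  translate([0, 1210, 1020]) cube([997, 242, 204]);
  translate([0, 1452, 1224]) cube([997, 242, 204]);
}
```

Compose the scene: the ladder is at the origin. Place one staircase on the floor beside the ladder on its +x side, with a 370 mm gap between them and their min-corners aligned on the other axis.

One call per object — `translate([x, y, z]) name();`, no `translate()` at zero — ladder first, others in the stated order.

ladder();
translate([838, 0, 0]) staircase();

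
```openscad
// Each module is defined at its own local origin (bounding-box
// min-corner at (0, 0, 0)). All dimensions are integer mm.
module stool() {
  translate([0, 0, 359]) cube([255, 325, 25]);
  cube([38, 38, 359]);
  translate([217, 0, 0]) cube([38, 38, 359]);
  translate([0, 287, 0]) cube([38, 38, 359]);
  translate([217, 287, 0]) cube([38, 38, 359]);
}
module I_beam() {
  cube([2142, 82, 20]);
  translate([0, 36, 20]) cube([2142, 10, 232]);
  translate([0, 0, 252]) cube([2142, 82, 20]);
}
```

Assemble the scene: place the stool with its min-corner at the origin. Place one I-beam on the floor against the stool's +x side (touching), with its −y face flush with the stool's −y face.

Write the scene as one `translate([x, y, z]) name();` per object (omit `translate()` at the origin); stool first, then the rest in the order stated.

stool();
translate([255, 0, 0]) I_beam();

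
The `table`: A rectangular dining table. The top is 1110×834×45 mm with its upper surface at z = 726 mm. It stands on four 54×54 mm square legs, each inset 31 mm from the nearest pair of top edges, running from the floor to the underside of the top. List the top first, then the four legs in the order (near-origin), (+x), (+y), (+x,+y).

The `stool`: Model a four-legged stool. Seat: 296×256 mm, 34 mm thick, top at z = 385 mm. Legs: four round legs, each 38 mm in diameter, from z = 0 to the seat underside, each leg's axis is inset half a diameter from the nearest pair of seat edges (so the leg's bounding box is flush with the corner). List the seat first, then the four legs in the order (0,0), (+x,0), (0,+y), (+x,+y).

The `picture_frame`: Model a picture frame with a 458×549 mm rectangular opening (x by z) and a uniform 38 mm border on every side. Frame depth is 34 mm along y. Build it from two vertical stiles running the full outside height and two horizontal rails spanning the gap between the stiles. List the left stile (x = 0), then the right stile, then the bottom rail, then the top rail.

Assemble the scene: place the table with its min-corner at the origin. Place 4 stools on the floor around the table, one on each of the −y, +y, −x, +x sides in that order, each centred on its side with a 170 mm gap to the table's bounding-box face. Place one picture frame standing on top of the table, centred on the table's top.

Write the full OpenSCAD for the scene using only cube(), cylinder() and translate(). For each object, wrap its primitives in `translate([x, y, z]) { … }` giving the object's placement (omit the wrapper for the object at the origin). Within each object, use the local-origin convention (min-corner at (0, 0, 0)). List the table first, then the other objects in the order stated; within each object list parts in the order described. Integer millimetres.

translate([0, 0, 681]) cube([1110, 834, 45]);
translate([31, 31, 0]) cube([54, 54, 681]);
translate([1025, 31, 0]) cube([54, 54, 681]);
translate([31, 749, 0]) cube([54, 54, 681]);
translate([1025, 749, 0]) cube([54, 54, 681]);
translate([407, -426, 0]) {
  translate([0, 0, 351]) cube([296, 256, 34]);
  translate([19, 19, 0]) cylinder(h = 351, r = 19);
  translate([277, 19, 0]) cylinder(h = 351, r = 19);
  translate([19, 237, 0]) cylinder(h = 351, r = 19);
  translate([277, 237, 0]) cylinder(h = 351, r = 19);
}
translate([407, 1004, 0]) {
  translate([0, 0, 351]) cube([296, 256, 34]);
  translate([19, 19, 0]) cylinder(h = 351, r = 19);
  translate([277, 19, 0]) cylinder(h = 351, r = 19);
  translate([19, 237, 0]) cylinder(h = 351, r = 19);
  translate([277, 237, 0]) cylinder(h = 351, r = 19);
}
translate([-466, 289, 0]) {
  translate([0, 0, 351]) cube([296, 256, 34]);
  translate([19, 19, 0]) cylinder(h = 351, r = 19);
  translate([277, 19, 0]) cylinder(h = 351, r = 19);
  translate([19, 237, 0]) cylinder(h = 351, r = 19);
  translate([277, 237, 0]) cylinder(h = 351, r = 19);
}
translate([1280, 289, 0]) {
  translate([0, 0, 351]) cube([296, 256, 34]);
  translate([19, 19, 0]) cylinder(h = 351, r = 19);
  translate([277, 19, 0]) cylinder(h = 351, r = 19);
  translate([19, 237, 0]) cylinder(h = 351, r = 19);
  translate([277, 237, 0]) cylinder(h = 351, r = 19);
}
translate([288, 400, 726]) {
  cube([38, 34, 625]);
  translate([496, 0, 0]) cube([38, 34, 625]);
  translate([38, 0, 0]) cube([458, 34, 38]);
  translate([38, 0, 587]) cube([458, 34, 38]);
}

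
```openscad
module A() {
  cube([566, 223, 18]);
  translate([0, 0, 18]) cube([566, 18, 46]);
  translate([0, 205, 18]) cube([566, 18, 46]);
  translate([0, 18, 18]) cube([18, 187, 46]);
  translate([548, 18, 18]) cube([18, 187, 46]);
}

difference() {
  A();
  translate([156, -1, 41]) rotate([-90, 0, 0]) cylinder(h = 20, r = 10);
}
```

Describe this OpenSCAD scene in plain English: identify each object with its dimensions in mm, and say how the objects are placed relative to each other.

A is an open-topped rectangular box: outside dimensions 566×223×64 mm, with a uniform wall and base thickness of 18 mm. The base is a full 566×223 slab on the floor; four walls sit on top of the base. The front and back walls (the −y and +y sides) span the full width; the two side walls fit between them.

The open box has a circular hole of radius 10 mm through its front wall, centred at (x = 156, z = 41).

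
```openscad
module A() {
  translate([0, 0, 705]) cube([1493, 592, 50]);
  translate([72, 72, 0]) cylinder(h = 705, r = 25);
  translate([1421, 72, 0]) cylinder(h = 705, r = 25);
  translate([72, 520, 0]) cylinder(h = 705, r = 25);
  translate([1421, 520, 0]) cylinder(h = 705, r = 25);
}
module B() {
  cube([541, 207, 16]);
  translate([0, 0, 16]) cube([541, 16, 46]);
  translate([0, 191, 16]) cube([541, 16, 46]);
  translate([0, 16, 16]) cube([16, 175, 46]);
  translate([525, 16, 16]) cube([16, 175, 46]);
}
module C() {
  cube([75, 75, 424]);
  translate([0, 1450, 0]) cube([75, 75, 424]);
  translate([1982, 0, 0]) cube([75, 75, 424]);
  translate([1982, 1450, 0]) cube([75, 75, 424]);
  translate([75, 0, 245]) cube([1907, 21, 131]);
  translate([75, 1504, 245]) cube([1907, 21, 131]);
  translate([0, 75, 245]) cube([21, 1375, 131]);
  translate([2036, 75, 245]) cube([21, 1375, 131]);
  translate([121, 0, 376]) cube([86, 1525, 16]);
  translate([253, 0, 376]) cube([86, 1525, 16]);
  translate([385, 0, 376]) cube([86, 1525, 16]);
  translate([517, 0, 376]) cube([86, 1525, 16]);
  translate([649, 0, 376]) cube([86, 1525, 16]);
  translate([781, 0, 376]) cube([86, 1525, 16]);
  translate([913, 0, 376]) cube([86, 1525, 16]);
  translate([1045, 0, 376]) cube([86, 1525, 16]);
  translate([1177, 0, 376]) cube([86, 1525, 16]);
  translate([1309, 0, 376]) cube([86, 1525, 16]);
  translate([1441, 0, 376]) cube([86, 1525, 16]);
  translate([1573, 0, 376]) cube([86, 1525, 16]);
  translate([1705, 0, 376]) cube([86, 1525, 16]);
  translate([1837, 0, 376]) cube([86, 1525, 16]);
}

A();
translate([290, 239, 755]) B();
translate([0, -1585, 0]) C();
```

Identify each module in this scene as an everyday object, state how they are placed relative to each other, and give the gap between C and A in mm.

The bed frame's nearest face is 60 mm from the table's −y face.

A is a table. B is an open box. C is a bed frame. The open box is on top of the table. The bed frame is on the floor beside the table on its −y side. The gap between the bed frame and the table is 60 mm.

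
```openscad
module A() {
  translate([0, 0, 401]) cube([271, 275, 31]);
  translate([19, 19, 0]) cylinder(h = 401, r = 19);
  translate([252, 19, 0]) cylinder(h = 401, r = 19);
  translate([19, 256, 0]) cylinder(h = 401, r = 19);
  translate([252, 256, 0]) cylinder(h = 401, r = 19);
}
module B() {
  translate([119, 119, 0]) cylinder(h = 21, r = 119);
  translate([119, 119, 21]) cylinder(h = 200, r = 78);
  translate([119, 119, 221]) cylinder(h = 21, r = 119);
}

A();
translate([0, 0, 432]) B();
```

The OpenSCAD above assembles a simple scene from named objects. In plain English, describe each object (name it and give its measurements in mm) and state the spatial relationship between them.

A is a simple wooden stool: a rectangular seat 271 mm (x) by 275 mm (y), 31 mm thick, top face at z = 432 mm, on four round legs, each 38 mm in diameter. The legs rest on z = 0, each leg's axis is inset half a diameter from the nearest pair of seat edges (so the leg's bounding box is flush with the corner).

B is a spool: two coaxial disc flanges of radius 119 mm and thickness 21 mm, joined by a core cylinder of radius 78 mm and height 200 mm. The lower flange rests on z = 0 and the three cylinders share a vertical axis.

The spool is on top of the stool.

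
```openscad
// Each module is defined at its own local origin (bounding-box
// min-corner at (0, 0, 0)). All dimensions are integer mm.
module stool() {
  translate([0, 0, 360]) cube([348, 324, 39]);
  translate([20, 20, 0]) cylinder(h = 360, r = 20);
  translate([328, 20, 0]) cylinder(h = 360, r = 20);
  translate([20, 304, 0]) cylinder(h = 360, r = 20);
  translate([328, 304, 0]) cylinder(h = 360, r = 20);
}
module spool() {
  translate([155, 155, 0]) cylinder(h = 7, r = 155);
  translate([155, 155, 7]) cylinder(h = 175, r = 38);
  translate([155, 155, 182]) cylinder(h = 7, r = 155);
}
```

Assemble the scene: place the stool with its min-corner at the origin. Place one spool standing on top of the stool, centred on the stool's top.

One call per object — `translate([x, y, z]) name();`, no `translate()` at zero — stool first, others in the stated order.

stool();
translate([19, 7, 399]) spool();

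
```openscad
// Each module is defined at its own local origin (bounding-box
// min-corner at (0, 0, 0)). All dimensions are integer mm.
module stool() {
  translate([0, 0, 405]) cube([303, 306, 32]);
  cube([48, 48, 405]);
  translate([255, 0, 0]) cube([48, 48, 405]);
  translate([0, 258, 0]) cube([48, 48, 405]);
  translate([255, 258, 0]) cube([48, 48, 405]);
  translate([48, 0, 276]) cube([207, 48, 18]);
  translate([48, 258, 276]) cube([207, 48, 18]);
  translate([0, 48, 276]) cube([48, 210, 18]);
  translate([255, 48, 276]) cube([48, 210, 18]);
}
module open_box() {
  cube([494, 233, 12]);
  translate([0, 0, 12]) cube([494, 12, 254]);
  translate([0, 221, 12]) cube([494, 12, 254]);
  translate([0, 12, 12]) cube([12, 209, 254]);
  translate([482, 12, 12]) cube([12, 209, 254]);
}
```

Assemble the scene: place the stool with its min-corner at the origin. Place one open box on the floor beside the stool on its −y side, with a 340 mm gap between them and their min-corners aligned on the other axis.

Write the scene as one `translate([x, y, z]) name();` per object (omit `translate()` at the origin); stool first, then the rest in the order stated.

stool();
translate([0, -573, 0]) open_box();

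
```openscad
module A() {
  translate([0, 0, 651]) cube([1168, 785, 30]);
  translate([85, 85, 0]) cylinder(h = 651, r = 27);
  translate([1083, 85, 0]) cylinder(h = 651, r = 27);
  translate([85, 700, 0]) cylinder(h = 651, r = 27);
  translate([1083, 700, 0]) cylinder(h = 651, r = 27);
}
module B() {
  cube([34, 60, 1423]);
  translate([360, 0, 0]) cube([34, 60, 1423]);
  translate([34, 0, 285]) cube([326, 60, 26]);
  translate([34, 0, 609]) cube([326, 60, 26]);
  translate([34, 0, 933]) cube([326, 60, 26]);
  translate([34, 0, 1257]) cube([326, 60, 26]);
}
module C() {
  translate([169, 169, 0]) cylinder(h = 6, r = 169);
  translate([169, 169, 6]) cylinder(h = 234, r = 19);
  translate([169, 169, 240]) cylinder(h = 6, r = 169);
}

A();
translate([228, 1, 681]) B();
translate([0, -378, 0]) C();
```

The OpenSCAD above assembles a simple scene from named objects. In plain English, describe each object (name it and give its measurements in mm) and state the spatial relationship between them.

A is a table with a 1168×785 mm rectangular top, 30 mm thick, top surface at z = 681 mm, supported by four round legs of 54 mm diameter, each leg's bounding box inset 58 mm from the nearest pair of top edges, running from the floor.

B is a wooden ladder with two side rails of 34×60 mm section and 1423 mm height, set 394 mm apart overall. Between them run 4 rectangular rungs (60 mm deep, 26 mm thick), front faces flush with the rails' −y face. The bottom of the first rung is 285 mm above the floor and each subsequent rung is 324 mm higher than the one below.

C is a spool: two coaxial disc flanges of radius 169 mm and thickness 6 mm, joined by a core cylinder of radius 19 mm and height 234 mm. The lower flange rests on z = 0 and the three cylinders share a vertical axis.

The ladder is on top of the table. The spool is on the floor beside the table on its −y side.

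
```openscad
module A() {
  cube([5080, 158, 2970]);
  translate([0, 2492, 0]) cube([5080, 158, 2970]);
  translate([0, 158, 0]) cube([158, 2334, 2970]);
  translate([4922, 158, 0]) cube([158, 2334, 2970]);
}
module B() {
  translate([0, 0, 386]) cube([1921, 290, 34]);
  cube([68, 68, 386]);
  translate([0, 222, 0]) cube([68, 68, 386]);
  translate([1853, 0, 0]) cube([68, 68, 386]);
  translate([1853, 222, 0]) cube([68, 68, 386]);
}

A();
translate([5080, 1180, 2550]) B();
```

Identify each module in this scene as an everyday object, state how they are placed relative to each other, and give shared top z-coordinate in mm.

Both tops at z = 2970 mm.

A is a house frame. B is a bench. The bench is beside the house frame with their tops flush at z = 2970. The shared top z-coordinate is 2970 mm.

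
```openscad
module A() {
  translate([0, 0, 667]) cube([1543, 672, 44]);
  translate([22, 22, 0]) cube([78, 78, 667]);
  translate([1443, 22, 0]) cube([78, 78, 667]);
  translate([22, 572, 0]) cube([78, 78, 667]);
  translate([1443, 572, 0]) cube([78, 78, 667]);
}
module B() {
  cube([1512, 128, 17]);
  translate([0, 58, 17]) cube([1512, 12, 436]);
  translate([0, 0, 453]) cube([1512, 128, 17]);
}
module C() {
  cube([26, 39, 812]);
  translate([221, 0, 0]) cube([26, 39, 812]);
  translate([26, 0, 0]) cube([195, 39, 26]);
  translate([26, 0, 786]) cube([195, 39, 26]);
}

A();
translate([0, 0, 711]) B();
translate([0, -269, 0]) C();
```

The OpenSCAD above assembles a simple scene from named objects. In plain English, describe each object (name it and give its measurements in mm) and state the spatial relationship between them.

A is a table with a 1543×672 mm rectangular top, 44 mm thick, top surface at z = 711 mm, supported by four 78×78 mm square legs, each inset 22 mm from the nearest pair of top edges, running from the floor.

B is an I-beam lying along x, 1512 mm long. Overall section height 470 mm. Two flanges 128 mm wide (y) and 17 mm thick, one on the floor and one at the top; a web 12 mm thick runs between them, centred on the flange width.

C is a picture frame with a 195×760 mm rectangular opening (x by z) and a uniform 26 mm border on every side. Frame depth is 39 mm along y. It is built from two vertical stiles running the full outside height and two horizontal rails spanning the gap between the stiles.

The I-beam is on top of the table. The picture frame is on the floor beside the table on its −y side.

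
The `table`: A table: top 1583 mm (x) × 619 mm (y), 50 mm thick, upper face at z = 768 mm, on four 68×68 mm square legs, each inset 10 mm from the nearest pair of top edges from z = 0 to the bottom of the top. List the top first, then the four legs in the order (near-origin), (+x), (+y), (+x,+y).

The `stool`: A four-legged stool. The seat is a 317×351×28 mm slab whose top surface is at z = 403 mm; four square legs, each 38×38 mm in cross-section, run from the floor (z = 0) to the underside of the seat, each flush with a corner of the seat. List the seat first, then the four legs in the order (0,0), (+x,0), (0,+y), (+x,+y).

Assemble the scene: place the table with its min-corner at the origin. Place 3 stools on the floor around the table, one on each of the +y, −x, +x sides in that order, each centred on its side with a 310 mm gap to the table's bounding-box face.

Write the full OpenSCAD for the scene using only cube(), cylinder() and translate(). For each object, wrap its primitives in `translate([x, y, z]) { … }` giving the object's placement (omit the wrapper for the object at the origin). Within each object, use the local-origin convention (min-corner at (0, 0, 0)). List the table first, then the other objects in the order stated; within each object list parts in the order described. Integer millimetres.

translate([0, 0, 718]) cube([1583, 619, 50]);
translate([10, 10, 0]) cube([68, 68, 718]);
translate([1505, 10, 0]) cube([68, 68, 718]);
translate([10, 541, 0]) cube([68, 68, 718]);
translate([1505, 541, 0]) cube([68, 68, 718]);
translate([633, 929, 0]) {
  translate([0, 0, 375]) cube([317, 351, 28]);
  cube([38, 38, 375]);
  translate([279, 0, 0]) cube([38, 38, 375]);
  translate([0, 313, 0]) cube([38, 38, 375]);
  translate([279, 313, 0]) cube([38, 38, 375]);
}
translate([-627, 134, 0]) {
  translate([0, 0, 375]) cube([317, 351, 28]);
  cube([38, 38, 375]);
  translate([279, 0, 0]) cube([38, 38, 375]);
  translate([0, 313, 0]) cube([38, 38, 375]);
  translate([279, 313, 0]) cube([38, 38, 375]);
}
translate([1893, 134, 0]) {
  translate([0, 0, 375]) cube([317, 351, 28]);
  cube([38, 38, 375]);
  translate([279, 0, 0]) cube([38, 38, 375]);
  translate([0, 313, 0]) cube([38, 38, 375]);
  translate([279, 313, 0]) cube([38, 38, 375]);
}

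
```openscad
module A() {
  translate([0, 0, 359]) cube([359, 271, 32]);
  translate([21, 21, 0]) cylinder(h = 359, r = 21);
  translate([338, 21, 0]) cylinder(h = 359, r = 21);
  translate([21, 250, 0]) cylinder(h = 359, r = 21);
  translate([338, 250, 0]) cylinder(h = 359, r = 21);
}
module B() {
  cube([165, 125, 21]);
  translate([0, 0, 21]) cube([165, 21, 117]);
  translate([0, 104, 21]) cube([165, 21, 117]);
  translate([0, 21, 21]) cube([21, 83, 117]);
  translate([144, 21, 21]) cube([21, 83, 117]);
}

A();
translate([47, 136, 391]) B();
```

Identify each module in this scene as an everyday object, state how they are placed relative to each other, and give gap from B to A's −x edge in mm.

A is a stool. B is an open box. The open box is on top of the stool. The gap from the open box to the stool's −x edge is 47 mm.

The open box's min-x is at 47; the stool's min-x is 0; gap = 47 mm.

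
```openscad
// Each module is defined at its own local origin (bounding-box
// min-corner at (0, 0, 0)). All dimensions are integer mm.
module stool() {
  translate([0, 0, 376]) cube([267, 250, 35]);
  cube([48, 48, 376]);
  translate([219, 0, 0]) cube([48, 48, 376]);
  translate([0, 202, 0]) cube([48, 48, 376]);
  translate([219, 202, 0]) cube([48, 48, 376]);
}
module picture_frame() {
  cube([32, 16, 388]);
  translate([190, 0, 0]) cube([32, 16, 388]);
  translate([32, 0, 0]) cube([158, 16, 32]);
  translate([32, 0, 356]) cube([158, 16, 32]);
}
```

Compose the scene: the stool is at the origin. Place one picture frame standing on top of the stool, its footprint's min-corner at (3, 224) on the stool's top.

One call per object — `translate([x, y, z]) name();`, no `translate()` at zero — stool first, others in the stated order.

stool();
translate([3, 224, 411]) picture_frame();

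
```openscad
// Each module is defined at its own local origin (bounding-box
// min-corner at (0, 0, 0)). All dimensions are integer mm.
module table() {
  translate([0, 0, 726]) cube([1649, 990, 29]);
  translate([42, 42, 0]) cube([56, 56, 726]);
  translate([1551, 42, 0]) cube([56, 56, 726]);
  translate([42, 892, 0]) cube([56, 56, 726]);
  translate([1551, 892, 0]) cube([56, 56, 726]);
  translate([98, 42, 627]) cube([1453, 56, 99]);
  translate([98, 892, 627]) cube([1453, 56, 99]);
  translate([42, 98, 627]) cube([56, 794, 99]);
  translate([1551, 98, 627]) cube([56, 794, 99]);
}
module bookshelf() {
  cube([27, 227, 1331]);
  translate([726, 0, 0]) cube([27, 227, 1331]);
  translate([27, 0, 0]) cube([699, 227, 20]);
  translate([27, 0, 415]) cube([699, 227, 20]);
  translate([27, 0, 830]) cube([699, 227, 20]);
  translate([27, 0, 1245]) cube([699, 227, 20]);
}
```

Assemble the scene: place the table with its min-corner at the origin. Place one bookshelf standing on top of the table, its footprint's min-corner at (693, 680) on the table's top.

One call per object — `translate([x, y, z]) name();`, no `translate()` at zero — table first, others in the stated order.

table();
translate([693, 680, 755]) bookshelf();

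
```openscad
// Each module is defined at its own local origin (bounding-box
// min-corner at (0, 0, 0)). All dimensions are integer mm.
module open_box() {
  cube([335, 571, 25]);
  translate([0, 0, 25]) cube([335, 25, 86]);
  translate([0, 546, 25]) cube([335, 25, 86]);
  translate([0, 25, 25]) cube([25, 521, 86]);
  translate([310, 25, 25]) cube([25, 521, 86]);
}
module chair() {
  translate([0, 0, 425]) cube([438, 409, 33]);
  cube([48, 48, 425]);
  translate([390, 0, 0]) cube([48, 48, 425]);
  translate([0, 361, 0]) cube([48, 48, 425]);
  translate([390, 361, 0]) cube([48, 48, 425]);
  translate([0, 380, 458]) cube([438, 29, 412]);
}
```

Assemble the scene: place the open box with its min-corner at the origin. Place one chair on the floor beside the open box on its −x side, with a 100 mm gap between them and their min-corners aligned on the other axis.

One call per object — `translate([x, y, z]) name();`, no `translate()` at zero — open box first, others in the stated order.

open_box();
translate([-538, 0, 0]) chair();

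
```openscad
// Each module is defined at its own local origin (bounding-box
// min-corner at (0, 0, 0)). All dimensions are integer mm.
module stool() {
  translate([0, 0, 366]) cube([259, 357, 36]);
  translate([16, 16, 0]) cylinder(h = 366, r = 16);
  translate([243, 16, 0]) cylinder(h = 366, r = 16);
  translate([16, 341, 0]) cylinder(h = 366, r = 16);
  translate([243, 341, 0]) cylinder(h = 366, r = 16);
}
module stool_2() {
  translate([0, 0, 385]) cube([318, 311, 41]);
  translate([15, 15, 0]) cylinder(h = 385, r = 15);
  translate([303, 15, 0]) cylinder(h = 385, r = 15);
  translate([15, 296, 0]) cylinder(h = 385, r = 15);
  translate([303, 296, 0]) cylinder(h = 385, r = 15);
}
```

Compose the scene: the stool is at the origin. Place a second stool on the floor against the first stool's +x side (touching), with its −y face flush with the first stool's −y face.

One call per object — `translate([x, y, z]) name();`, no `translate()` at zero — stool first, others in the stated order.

stool();
translate([259, 0, 0]) stool_2();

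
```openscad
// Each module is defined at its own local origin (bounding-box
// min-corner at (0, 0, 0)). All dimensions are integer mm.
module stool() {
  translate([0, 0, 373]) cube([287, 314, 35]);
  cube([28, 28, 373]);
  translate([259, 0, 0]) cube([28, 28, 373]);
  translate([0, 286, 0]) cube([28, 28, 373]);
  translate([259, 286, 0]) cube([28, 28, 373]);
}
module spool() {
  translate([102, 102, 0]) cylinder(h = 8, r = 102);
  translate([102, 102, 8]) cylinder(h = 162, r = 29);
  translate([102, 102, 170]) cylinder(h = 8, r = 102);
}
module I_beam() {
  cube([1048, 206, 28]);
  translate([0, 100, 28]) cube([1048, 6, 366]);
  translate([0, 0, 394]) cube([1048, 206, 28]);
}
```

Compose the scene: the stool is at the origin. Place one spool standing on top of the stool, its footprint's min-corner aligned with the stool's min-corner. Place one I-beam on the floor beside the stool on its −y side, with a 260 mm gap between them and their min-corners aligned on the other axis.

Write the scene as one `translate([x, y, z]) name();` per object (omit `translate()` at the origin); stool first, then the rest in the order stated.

stool();
translate([0, 0, 408]) spool();
translate([0, -466, 0]) I_beam();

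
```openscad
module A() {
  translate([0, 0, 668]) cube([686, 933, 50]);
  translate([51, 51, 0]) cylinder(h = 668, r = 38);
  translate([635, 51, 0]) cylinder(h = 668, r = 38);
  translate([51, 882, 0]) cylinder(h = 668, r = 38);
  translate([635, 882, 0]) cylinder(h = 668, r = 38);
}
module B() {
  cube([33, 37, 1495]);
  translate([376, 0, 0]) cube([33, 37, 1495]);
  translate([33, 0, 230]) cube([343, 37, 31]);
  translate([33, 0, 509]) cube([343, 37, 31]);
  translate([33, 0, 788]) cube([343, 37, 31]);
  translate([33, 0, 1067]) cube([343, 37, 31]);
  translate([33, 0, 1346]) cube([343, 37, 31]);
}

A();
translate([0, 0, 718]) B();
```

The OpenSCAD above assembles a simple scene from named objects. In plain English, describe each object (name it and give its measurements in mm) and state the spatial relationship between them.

A is a table with a 686×933 mm rectangular top, 50 mm thick, top surface at z = 718 mm, supported by four round legs of 76 mm diameter, each leg's bounding box inset 13 mm from the nearest pair of top edges, running from the floor.

B is a wooden ladder with two side rails of 33×37 mm section and 1495 mm height, set 409 mm apart overall. Between them run 5 rectangular rungs (37 mm deep, 31 mm thick), front faces flush with the rails' −y face. The bottom of the first rung is 230 mm above the floor and each subsequent rung is 279 mm higher than the one below.

The ladder is on top of the table.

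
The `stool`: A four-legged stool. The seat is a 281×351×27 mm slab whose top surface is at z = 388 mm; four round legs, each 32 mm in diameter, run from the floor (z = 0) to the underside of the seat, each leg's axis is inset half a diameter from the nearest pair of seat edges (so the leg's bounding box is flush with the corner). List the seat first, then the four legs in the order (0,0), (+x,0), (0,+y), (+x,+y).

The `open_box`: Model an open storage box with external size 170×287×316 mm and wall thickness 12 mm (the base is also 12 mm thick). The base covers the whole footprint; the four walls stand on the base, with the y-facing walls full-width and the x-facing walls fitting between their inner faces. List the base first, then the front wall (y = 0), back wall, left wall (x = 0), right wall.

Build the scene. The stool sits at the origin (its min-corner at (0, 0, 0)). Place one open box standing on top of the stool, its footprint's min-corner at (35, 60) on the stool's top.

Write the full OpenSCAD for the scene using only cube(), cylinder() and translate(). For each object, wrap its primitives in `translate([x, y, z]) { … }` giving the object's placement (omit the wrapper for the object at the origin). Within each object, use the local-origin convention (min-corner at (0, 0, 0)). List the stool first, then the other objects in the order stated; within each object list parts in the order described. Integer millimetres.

translate([0, 0, 361]) cube([281, 351, 27]);
translate([16, 16, 0]) cylinder(h = 361, r = 16);
translate([265, 16, 0]) cylinder(h = 361, r = 16);
translate([16, 335, 0]) cylinder(h = 361, r = 16);
translate([265, 335, 0]) cylinder(h = 361, r = 16);
translate([35, 60, 388]) {
  cube([170, 287, 12]);
  translate([0, 0, 12]) cube([170, 12, 304]);
  translate([0, 275, 12]) cube([170, 12, 304]);
  translate([0, 12, 12]) cube([12, 263, 304]);
  translate([158, 12, 12]) cube([12, 263, 304]);
}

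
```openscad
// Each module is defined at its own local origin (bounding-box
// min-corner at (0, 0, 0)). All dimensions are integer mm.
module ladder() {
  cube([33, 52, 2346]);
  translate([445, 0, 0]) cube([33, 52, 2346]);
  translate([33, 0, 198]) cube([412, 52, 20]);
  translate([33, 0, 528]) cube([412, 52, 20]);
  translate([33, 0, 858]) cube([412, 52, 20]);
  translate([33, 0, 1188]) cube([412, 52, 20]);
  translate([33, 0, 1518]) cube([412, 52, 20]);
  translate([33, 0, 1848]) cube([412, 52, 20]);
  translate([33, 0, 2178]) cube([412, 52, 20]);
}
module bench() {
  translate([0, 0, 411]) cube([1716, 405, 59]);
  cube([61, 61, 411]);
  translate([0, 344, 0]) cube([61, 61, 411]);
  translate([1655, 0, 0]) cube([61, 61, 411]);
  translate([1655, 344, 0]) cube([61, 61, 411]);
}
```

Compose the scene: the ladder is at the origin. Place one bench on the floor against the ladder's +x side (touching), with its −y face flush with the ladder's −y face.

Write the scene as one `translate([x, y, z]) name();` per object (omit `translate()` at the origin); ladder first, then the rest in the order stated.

ladder();
translate([478, 0, 0]) bench();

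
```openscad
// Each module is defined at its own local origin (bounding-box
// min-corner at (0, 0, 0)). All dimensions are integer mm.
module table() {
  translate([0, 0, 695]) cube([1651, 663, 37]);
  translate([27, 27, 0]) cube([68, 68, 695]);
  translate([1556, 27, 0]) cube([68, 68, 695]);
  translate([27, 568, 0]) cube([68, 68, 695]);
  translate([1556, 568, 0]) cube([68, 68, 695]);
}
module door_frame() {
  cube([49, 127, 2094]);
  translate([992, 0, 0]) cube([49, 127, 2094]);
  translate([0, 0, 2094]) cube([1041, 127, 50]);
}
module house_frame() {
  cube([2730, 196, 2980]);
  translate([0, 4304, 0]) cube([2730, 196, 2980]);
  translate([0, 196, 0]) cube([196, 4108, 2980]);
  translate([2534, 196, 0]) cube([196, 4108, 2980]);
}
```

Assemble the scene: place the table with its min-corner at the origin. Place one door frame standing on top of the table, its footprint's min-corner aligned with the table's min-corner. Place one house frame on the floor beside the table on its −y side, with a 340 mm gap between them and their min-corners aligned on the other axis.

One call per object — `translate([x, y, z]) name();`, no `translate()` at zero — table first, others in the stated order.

table();
translate([0, 0, 732]) door_frame();
translate([0, -4840, 0]) house_frame();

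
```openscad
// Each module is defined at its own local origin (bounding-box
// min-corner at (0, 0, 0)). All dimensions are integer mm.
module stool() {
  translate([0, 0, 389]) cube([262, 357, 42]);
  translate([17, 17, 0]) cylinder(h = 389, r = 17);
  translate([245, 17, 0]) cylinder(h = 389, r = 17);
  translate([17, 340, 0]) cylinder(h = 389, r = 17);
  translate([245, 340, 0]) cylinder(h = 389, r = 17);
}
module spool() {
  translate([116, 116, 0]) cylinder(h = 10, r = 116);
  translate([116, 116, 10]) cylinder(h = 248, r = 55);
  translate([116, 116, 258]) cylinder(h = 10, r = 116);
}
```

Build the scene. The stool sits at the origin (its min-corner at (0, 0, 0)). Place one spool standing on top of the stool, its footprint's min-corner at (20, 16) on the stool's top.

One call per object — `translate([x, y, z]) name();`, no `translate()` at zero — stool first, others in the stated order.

stool();
translate([20, 16, 431]) spool();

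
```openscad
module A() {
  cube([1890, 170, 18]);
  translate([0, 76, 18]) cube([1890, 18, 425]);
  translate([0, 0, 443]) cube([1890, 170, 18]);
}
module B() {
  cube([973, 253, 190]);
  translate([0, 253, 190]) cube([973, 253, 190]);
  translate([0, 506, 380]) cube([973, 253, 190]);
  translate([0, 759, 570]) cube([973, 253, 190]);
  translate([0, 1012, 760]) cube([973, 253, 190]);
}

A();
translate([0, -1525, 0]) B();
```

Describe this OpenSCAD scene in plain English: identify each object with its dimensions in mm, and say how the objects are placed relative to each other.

A is an I-beam lying along x, 1890 mm long. Overall section height 461 mm. Two flanges 170 mm wide (y) and 18 mm thick, one on the floor and one at the top; a web 18 mm thick runs between them, centred on the flange width.

B is a run of 5 identical solid stair steps. Each tread is 973×253 mm and each step block is 190 mm high. Step 1 rests on the floor; step k is offset from step 1 by (k−1)×253 mm in y and (k−1)×190 mm in z.

The staircase is on the floor beside the I-beam on its −y side.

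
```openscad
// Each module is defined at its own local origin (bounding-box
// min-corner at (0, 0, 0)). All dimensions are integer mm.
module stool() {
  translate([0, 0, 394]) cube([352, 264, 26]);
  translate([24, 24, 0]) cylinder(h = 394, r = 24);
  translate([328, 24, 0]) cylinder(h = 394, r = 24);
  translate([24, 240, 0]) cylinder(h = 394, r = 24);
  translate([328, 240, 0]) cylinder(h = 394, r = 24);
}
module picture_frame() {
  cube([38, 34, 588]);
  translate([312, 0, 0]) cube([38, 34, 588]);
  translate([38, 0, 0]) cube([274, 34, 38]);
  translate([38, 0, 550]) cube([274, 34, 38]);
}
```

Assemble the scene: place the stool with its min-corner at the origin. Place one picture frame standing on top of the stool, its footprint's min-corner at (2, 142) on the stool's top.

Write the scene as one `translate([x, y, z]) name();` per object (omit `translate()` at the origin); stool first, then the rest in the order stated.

stool();
translate([2, 142, 420]) picture_frame();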